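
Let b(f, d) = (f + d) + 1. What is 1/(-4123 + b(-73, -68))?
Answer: -1/4263 ≈ -0.00023458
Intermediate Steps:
b(f, d) = 1 + d + f (b(f, d) = (d + f) + 1 = 1 + d + f)
1/(-4123 + b(-73, -68)) = 1/(-4123 + (1 - 68 - 73)) = 1/(-4123 - 140) = 1/(-4263) = -1/4263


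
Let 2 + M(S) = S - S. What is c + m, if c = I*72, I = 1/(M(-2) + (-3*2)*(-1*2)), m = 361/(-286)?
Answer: 8491/1430 ≈ 5.9378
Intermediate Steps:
M(S) = -2 (M(S) = -2 + (S - S) = -2 + 0 = -2)
m = -361/286 (m = 361*(-1/286) = -361/286 ≈ -1.2622)
I = ⅒ (I = 1/(-2 + (-3*2)*(-1*2)) = 1/(-2 - 6*(-2)) = 1/(-2 + 12) = 1/10 = ⅒ ≈ 0.10000)
c = 36/5 (c = (⅒)*72 = 36/5 ≈ 7.2000)
c + m = 36/5 - 361/286 = 8491/1430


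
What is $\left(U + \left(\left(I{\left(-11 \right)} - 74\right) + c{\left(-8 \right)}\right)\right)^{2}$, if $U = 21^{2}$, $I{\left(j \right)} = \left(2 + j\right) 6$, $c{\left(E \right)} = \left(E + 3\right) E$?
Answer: $124609$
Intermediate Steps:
$c{\left(E \right)} = E \left(3 + E\right)$ ($c{\left(E \right)} = \left(3 + E\right) E = E \left(3 + E\right)$)
$I{\left(j \right)} = 12 + 6 j$
$U = 441$
$\left(U + \left(\left(I{\left(-11 \right)} - 74\right) + c{\left(-8 \right)}\right)\right)^{2} = \left(441 - \left(128 + 8 \left(3 - 8\right)\right)\right)^{2} = \left(441 + \left(\left(\left(12 - 66\right) - 74\right) - -40\right)\right)^{2} = \left(441 + \left(\left(-54 - 74\right) + 40\right)\right)^{2} = \left(441 + \left(-128 + 40\right)\right)^{2} = \left(441 - 88\right)^{2} = 353^{2} = 124609$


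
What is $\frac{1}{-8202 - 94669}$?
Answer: $- \frac{1}{102871} \approx -9.7209 \cdot 10^{-6}$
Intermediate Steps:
$\frac{1}{-8202 - 94669} = \frac{1}{-102871} = - \frac{1}{102871}$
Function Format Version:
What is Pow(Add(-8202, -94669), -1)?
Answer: Rational(-1, 102871) ≈ -9.7209e-6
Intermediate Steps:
Pow(Add(-8202, -94669), -1) = Pow(-102871, -1) = Rational(-1, 102871)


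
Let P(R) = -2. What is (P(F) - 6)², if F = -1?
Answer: 64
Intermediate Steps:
(P(F) - 6)² = (-2 - 6)² = (-8)² = 64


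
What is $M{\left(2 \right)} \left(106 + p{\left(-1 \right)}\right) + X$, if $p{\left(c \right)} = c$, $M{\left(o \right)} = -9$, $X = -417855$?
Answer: $-418800$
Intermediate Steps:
$M{\left(2 \right)} \left(106 + p{\left(-1 \right)}\right) + X = - 9 \left(106 - 1\right) - 417855 = \left(-9\right) 105 - 417855 = -945 - 417855 = -418800$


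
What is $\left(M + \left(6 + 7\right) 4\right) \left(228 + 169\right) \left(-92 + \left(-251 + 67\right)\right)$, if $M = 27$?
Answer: $-8656188$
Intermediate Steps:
$\left(M + \left(6 + 7\right) 4\right) \left(228 + 169\right) \left(-92 + \left(-251 + 67\right)\right) = \left(27 + \left(6 + 7\right) 4\right) \left(228 + 169\right) \left(-92 + \left(-251 + 67\right)\right) = \left(27 + 13 \cdot 4\right) 397 \left(-92 - 184\right) = \left(27 + 52\right) 397 \left(-276\right) = 79 \cdot 397 \left(-276\right) = 31363 \left(-276\right) = -8656188$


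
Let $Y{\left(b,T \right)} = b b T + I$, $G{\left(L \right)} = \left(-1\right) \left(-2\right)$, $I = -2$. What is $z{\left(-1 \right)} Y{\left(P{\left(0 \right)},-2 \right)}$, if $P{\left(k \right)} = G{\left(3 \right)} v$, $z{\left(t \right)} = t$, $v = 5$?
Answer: $202$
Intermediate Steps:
$G{\left(L \right)} = 2$
$P{\left(k \right)} = 10$ ($P{\left(k \right)} = 2 \cdot 5 = 10$)
$Y{\left(b,T \right)} = -2 + T b^{2}$ ($Y{\left(b,T \right)} = b b T - 2 = b^{2} T - 2 = T b^{2} - 2 = -2 + T b^{2}$)
$z{\left(-1 \right)} Y{\left(P{\left(0 \right)},-2 \right)} = - (-2 - 2 \cdot 10^{2}) = - (-2 - 200) = \left(-1\right) \left(-202\right) = 202$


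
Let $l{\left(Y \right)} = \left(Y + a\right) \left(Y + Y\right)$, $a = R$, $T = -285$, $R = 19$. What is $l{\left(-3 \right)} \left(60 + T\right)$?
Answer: $21600$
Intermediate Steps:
$a = 19$
$l{\left(Y \right)} = 2 Y \left(19 + Y\right)$ ($l{\left(Y \right)} = \left(Y + 19\right) \left(Y + Y\right) = \left(19 + Y\right) 2 Y = 2 Y \left(19 + Y\right)$)
$l{\left(-3 \right)} \left(60 + T\right) = 2 \left(-3\right) \left(19 - 3\right) \left(60 - 285\right) = 2 \left(-3\right) 16 \left(-225\right) = \left(-96\right) \left(-225\right) = 21600$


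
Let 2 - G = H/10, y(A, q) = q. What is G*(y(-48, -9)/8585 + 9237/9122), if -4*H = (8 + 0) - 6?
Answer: 3247919427/1566247400 ≈ 2.0737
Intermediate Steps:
H = -½ (H = -((8 + 0) - 6)/4 = -(8 - 6)/4 = -¼*2 = -½ ≈ -0.50000)
G = 41/20 (G = 2 - (-1)/(2*10) = 2 - 1*(-1/20) = 2 + 1/20 = 41/20 ≈ 2.0500)
G*(y(-48, -9)/8585 + 9237/9122) = 41*(-9/8585 + 9237/9122)/20 = (41/20)*(79217547/78312370) = 3247919427/1566247400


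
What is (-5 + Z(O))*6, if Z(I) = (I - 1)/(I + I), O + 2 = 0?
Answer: -51/2 ≈ -25.500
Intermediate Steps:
O = -2 (O = -2 + 0 = -2)
Z(I) = (-1 + I)/(2*I) (Z(I) = (-1 + I)/((2*I)) = (-1 + I)*(1/(2*I)) = (-1 + I)/(2*I))
(-5 + Z(O))*6 = (-5 + (1/2)*(-1 - 2)/(-2))*6 = (-5 + (1/2)*(-1/2)*(-3))*6 = (-5 + 3/4)*6 = -17/4*6 = -51/2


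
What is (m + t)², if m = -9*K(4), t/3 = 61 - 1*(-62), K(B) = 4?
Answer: 110889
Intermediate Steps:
t = 369 (t = 3*(61 - 1*(-62)) = 3*(61 + 62) = 3*123 = 369)
m = -36 (m = -9*4 = -36)
(m + t)² = (-36 + 369)² = 333² = 110889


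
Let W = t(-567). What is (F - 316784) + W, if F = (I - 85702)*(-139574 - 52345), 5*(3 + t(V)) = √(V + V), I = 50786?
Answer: 6700727017 + 9*I*√14/5 ≈ 6.7007e+9 + 6.735*I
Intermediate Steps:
t(V) = -3 + √2*√V/5 (t(V) = -3 + √(V + V)/5 = -3 + √(2*V)/5 = -3 + (√2*√V)/5 = -3 + √2*√V/5)
W = -3 + 9*I*√14/5 (W = -3 + √2*√(-567)/5 = -3 + √2*(9*I*√7)/5 = -3 + 9*I*√14/5 ≈ -3.0 + 6.735*I)
F = 6701043804 (F = (50786 - 85702)*(-139574 - 52345) = -34916*(-191919) = 6701043804)
(F - 316784) + W = (6701043804 - 316784) + (-3 + 9*I*√14/5) = 6700727020 + (-3 + 9*I*√14/5) = 6700727017 + 9*I*√14/5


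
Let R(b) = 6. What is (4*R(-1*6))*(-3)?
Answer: -72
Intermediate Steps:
(4*R(-1*6))*(-3) = (4*6)*(-3) = 24*(-3) = -72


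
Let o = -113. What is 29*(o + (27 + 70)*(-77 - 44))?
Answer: -343650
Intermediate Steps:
29*(o + (27 + 70)*(-77 - 44)) = 29*(-113 + (27 + 70)*(-77 - 44)) = 29*(-113 + 97*(-121)) = 29*(-113 - 11737) = 29*(-11850) = -343650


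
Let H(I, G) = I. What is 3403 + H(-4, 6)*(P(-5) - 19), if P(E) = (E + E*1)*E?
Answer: 3279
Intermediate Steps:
P(E) = 2*E² (P(E) = (E + E)*E = (2*E)*E = 2*E²)
3403 + H(-4, 6)*(P(-5) - 19) = 3403 - 4*(2*(-5)² - 19) = 3403 - 4*(2*25 - 19) = 3403 - 4*(50 - 19) = 3403 - 4*31 = 3403 - 124 = 3279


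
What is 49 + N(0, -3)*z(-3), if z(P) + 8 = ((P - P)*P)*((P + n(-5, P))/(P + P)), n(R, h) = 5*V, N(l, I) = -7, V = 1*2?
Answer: 105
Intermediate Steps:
V = 2
n(R, h) = 10 (n(R, h) = 5*2 = 10)
z(P) = -8 (z(P) = -8 + ((P - P)*P)*((P + 10)/(P + P)) = -8 + (0*P)*((10 + P)/((2*P))) = -8 + 0*((10 + P)*(1/(2*P))) = -8 + 0*((10 + P)/(2*P)) = -8 + 0 = -8)
49 + N(0, -3)*z(-3) = 49 - 7*(-8) = 49 + 56 = 105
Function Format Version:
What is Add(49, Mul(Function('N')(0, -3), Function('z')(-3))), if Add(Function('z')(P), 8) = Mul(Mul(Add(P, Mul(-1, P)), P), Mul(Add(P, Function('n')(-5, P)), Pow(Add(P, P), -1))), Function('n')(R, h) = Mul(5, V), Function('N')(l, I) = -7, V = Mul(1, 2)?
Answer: 105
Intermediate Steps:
V = 2
Function('n')(R, h) = 10 (Function('n')(R, h) = Mul(5, 2) = 10)
Function('z')(P) = -8 (Function('z')(P) = Add(-8, Mul(Mul(Add(P, Mul(-1, P)), P), Mul(Add(P, 10), Pow(Add(P, P), -1)))) = Add(-8, Mul(Mul(0, P), Mul(Add(10, P), Pow(Mul(2, P), -1)))) = Add(-8, Mul(0, Mul(Add(10, P), Mul(Rational(1, 2), Pow(P, -1))))) = Add(-8, Mul(0, Mul(Rational(1, 2), Pow(P, -1), Add(10, P)))) = Add(-8, 0) = -8)
Add(49, Mul(Function('N')(0, -3), Function('z')(-3))) = Add(49, Mul(-7, -8)) = Add(49, 56) = 105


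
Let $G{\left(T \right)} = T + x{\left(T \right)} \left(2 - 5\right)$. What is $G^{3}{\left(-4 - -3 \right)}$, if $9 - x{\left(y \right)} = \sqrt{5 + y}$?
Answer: $-10648$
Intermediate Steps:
$x{\left(y \right)} = 9 - \sqrt{5 + y}$
$G{\left(T \right)} = -27 + T + 3 \sqrt{5 + T}$ ($G{\left(T \right)} = T + \left(9 - \sqrt{5 + T}\right) \left(2 - 5\right) = T + \left(9 - \sqrt{5 + T}\right) \left(-3\right) = T + \left(-27 + 3 \sqrt{5 + T}\right) = -27 + T + 3 \sqrt{5 + T}$)
$G^{3}{\left(-4 - -3 \right)} = \left(-27 - 1 + 3 \sqrt{5 - 1}\right)^{3} = \left(-27 - 1 + 3 \sqrt{4}\right)^{3} = \left(-27 - 1 + 3 \cdot 2\right)^{3} = \left(-27 - 1 + 6\right)^{3} = \left(-22\right)^{3} = -10648$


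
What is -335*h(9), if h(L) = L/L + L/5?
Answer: -938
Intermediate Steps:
h(L) = 1 + L/5 (h(L) = 1 + L*(⅕) = 1 + L/5)
-335*h(9) = -335*(1 + (⅕)*9) = -335*(1 + 9/5) = -335*14/5 = -938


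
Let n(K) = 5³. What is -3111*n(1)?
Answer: -388875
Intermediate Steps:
n(K) = 125
-3111*n(1) = -3111*125 = -388875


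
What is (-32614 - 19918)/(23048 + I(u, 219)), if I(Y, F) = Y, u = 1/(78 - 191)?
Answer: -5936116/2604423 ≈ -2.2792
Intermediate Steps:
u = -1/113 (u = 1/(-113) = -1/113 ≈ -0.0088496)
(-32614 - 19918)/(23048 + I(u, 219)) = (-32614 - 19918)/(23048 - 1/113) = -52532/2604423/113 = -52532*113/2604423 = -5936116/2604423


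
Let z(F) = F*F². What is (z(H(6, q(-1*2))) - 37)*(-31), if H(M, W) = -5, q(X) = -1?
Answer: 5022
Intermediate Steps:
z(F) = F³
(z(H(6, q(-1*2))) - 37)*(-31) = ((-5)³ - 37)*(-31) = (-125 - 37)*(-31) = -162*(-31) = 5022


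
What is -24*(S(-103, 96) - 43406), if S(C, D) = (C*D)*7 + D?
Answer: 2700624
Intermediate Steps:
S(C, D) = D + 7*C*D (S(C, D) = 7*C*D + D = D + 7*C*D)
-24*(S(-103, 96) - 43406) = -24*(96*(1 + 7*(-103)) - 43406) = -24*(96*(1 - 721) - 43406) = -24*(96*(-720) - 43406) = -24*(-69120 - 43406) = -24*(-112526) = 2700624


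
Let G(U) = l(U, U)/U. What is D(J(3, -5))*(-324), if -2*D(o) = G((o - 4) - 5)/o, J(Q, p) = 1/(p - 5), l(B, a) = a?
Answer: -1620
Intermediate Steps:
J(Q, p) = 1/(-5 + p)
G(U) = 1 (G(U) = U/U = 1)
D(o) = -1/(2*o)
D(J(3, -5))*(-324) = -1/(2*(1/(-5 - 5)))*(-324) = -1/(2*(1/(-10)))*(-324) = -1/(2*(-⅒))*(-324) = -½*(-10)*(-324) = 5*(-324) = -1620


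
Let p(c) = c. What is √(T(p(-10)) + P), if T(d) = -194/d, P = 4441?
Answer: 3*√12390/5 ≈ 66.786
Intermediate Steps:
√(T(p(-10)) + P) = √(-194/(-10) + 4441) = √(-194*(-⅒) + 4441) = √(97/5 + 4441) = √(22302/5) = 3*√12390/5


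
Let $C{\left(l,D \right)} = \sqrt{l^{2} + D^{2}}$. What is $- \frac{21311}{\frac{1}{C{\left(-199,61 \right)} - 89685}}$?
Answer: $1911277035 - 21311 \sqrt{43322} \approx 1.9068 \cdot 10^{9}$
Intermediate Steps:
$C{\left(l,D \right)} = \sqrt{D^{2} + l^{2}}$
$- \frac{21311}{\frac{1}{C{\left(-199,61 \right)} - 89685}} = - \frac{21311}{\frac{1}{\sqrt{61^{2} + \left(-199\right)^{2}} - 89685}} = - \frac{21311}{\frac{1}{\sqrt{3721 + 39601} - 89685}} = - \frac{21311}{\frac{1}{\sqrt{43322} - 89685}} = - \frac{21311}{\frac{1}{-89685 + \sqrt{43322}}} = - 21311 \left(-89685 + \sqrt{43322}\right) = 1911277035 - 21311 \sqrt{43322}$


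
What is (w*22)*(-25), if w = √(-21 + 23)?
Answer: -550*√2 ≈ -777.82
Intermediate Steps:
w = √2 ≈ 1.4142
(w*22)*(-25) = (√2*22)*(-25) = (22*√2)*(-25) = -550*√2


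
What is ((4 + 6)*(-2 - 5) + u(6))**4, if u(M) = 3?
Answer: 20151121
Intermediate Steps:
((4 + 6)*(-2 - 5) + u(6))**4 = ((4 + 6)*(-2 - 5) + 3)**4 = (10*(-7) + 3)**4 = (-70 + 3)**4 = (-67)**4 = 20151121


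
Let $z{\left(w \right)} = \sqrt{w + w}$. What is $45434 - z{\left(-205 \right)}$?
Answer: $45434 - i \sqrt{410} \approx 45434.0 - 20.248 i$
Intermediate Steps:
$z{\left(w \right)} = \sqrt{2} \sqrt{w}$ ($z{\left(w \right)} = \sqrt{2 w} = \sqrt{2} \sqrt{w}$)
$45434 - z{\left(-205 \right)} = 45434 - \sqrt{2} \sqrt{-205} = 45434 - \sqrt{2} i \sqrt{205} = 45434 - i \sqrt{410}$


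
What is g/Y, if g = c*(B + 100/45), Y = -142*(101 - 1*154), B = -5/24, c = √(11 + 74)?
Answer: 145*√85/541872 ≈ 0.0024671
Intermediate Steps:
c = √85 ≈ 9.2195
B = -5/24 (B = -5*1/24 = -5/24 ≈ -0.20833)
Y = 7526 (Y = -142*(101 - 154) = -142*(-53) = 7526)
g = 145*√85/72 (g = √85*(-5/24 + 100/45) = √85*(-5/24 + 100*(1/45)) = √85*(-5/24 + 20/9) = √85*(145/72) = 145*√85/72 ≈ 18.567)
g/Y = (145*√85/72)/7526 = (145*√85/72)*(1/7526) = 145*√85/541872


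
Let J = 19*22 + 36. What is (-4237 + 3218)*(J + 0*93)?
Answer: -462626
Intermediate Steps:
J = 454 (J = 418 + 36 = 454)
(-4237 + 3218)*(J + 0*93) = (-4237 + 3218)*(454 + 0*93) = -1019*(454 + 0) = -1019*454 = -462626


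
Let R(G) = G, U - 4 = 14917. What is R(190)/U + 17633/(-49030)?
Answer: -253786293/731576630 ≈ -0.34690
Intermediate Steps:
U = 14921 (U = 4 + 14917 = 14921)
R(190)/U + 17633/(-49030) = 190/14921 + 17633/(-49030) = 190*(1/14921) + 17633*(-1/49030) = 190/14921 - 17633/49030 = -253786293/731576630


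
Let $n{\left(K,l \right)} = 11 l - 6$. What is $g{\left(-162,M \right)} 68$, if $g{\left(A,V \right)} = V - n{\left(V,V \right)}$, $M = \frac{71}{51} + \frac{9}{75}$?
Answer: $- \frac{9304}{15} \approx -620.27$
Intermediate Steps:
$n{\left(K,l \right)} = -6 + 11 l$
$M = \frac{1928}{1275}$ ($M = 71 \cdot \frac{1}{51} + 9 \cdot \frac{1}{75} = \frac{71}{51} + \frac{3}{25} = \frac{1928}{1275} \approx 1.5122$)
$g{\left(A,V \right)} = 6 - 10 V$ ($g{\left(A,V \right)} = V - \left(-6 + 11 V\right) = 6 - 10 V$)
$g{\left(-162,M \right)} 68 = \left(6 - \frac{3856}{255}\right) 68 = \left(- \frac{2326}{255}\right) 68 = - \frac{9304}{15}$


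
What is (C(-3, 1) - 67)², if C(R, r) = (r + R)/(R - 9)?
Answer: 160801/36 ≈ 4466.7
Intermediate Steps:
C(R, r) = (R + r)/(-9 + R)
(C(-3, 1) - 67)² = ((-3 + 1)/(-9 - 3) - 67)² = (-2/(-12) - 67)² = (-1/12*(-2) - 67)² = (⅙ - 67)² = (-401/6)² = 160801/36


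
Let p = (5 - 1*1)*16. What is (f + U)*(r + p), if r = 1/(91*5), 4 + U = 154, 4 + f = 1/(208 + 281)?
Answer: 138606253/14833 ≈ 9344.5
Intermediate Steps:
f = -1955/489 (f = -4 + 1/(208 + 281) = -4 + 1/489 = -1955/489 ≈ -3.9980)
U = 150 (U = -4 + 154 = 150)
p = 64 (p = (5 - 1)*16 = 4*16 = 64)
r = 1/455 ≈ 0.0021978
(f + U)*(r + p) = (-1955/489 + 150)*(1/455 + 64) = (71395/489)*(29121/455) = 138606253/14833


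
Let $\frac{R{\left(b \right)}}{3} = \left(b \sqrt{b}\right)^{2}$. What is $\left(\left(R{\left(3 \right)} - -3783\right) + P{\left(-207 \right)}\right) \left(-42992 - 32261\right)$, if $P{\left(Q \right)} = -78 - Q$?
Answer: $-300485229$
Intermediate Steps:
$R{\left(b \right)} = 3 b^{3}$ ($R{\left(b \right)} = 3 \left(b \sqrt{b}\right)^{2} = 3 \left(b^{\frac{3}{2}}\right)^{2} = 3 b^{3}$)
$\left(\left(R{\left(3 \right)} - -3783\right) + P{\left(-207 \right)}\right) \left(-42992 - 32261\right) = \left(\left(3 \cdot 3^{3} - -3783\right) - -129\right) \left(-42992 - 32261\right) = \left(\left(3 \cdot 27 + 3783\right) + \left(-78 + 207\right)\right) \left(-75253\right) = \left(\left(81 + 3783\right) + 129\right) \left(-75253\right) = \left(3864 + 129\right) \left(-75253\right) = 3993 \left(-75253\right) = -300485229$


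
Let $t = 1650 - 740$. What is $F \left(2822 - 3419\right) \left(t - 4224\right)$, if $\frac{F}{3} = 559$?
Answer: $3317874066$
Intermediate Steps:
$t = 910$ ($t = 1650 - 740 = 910$)
$F = 1677$ ($F = 3 \cdot 559 = 1677$)
$F \left(2822 - 3419\right) \left(t - 4224\right) = 1677 \left(2822 - 3419\right) \left(910 - 4224\right) = 1677 \left(\left(-597\right) \left(-3314\right)\right) = 1677 \cdot 1978458 = 3317874066$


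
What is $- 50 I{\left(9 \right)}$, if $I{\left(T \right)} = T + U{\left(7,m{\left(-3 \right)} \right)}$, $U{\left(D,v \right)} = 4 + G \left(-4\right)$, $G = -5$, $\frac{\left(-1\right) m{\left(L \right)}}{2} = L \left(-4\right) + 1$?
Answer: $-1650$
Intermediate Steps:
$m{\left(L \right)} = -2 + 8 L$ ($m{\left(L \right)} = - 2 \left(L \left(-4\right) + 1\right) = - 2 \left(- 4 L + 1\right) = - 2 \left(1 - 4 L\right) = -2 + 8 L$)
$U{\left(D,v \right)} = 24$ ($U{\left(D,v \right)} = 4 - -20 = 4 + 20 = 24$)
$I{\left(T \right)} = 24 + T$ ($I{\left(T \right)} = T + 24 = 24 + T$)
$- 50 I{\left(9 \right)} = - 50 \left(24 + 9\right) = \left(-50\right) 33 = -1650$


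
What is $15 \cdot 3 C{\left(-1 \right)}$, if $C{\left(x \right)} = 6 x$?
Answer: $-270$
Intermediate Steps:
$15 \cdot 3 C{\left(-1 \right)} = 15 \cdot 3 \cdot 6 \left(-1\right) = 45 \left(-6\right) = -270$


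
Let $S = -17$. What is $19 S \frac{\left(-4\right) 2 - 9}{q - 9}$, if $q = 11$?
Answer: $\frac{5491}{2} \approx 2745.5$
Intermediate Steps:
$19 S \frac{\left(-4\right) 2 - 9}{q - 9} = 19 \left(-17\right) \frac{\left(-4\right) 2 - 9}{11 - 9} = - 323 \frac{-8 - 9}{2} = - 323 \left(\left(-17\right) \frac{1}{2}\right) = \left(-323\right) \left(- \frac{17}{2}\right) = \frac{5491}{2}$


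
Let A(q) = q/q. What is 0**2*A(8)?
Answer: 0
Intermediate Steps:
A(q) = 1
0**2*A(8) = 0**2*1 = 0*1 = 0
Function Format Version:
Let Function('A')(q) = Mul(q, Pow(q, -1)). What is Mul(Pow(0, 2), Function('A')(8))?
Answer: 0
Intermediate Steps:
Function('A')(q) = 1
Mul(Pow(0, 2), Function('A')(8)) = Mul(Pow(0, 2), 1) = Mul(0, 1) = 0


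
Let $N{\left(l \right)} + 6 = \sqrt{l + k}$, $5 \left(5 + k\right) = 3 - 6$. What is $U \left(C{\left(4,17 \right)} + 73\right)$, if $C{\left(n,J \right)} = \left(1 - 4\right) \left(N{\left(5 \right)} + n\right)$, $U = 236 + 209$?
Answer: $35155 - 267 i \sqrt{15} \approx 35155.0 - 1034.1 i$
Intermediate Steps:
$U = 445$
$k = - \frac{28}{5}$ ($k = -5 + \frac{3 - 6}{5} = -5 + \frac{1}{5} \left(-3\right) = -5 - \frac{3}{5} = - \frac{28}{5} \approx -5.6$)
$N{\left(l \right)} = -6 + \sqrt{- \frac{28}{5} + l}$ ($N{\left(l \right)} = -6 + \sqrt{l - \frac{28}{5}} = -6 + \sqrt{- \frac{28}{5} + l}$)
$C{\left(n,J \right)} = 18 - 3 n - \frac{3 i \sqrt{15}}{5}$ ($C{\left(n,J \right)} = \left(1 - 4\right) \left(\left(-6 + \frac{\sqrt{-140 + 25 \cdot 5}}{5}\right) + n\right) = - 3 \left(\left(-6 + \frac{\sqrt{-140 + 125}}{5}\right) + n\right) = - 3 \left(\left(-6 + \frac{\sqrt{-15}}{5}\right) + n\right) = - 3 \left(\left(-6 + \frac{i \sqrt{15}}{5}\right) + n\right) = - 3 \left(-6 + n + \frac{i \sqrt{15}}{5}\right) = 18 - 3 n - \frac{3 i \sqrt{15}}{5}$)
$U \left(C{\left(4,17 \right)} + 73\right) = 445 \left(\left(18 - 12 - \frac{3 i \sqrt{15}}{5}\right) + 73\right) = 445 \left(\left(6 - \frac{3 i \sqrt{15}}{5}\right) + 73\right) = 445 \left(79 - \frac{3 i \sqrt{15}}{5}\right) = 35155 - 267 i \sqrt{15}$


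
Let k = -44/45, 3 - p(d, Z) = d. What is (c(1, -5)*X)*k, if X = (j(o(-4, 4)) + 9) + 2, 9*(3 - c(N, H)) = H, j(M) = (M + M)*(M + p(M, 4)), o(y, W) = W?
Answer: -9856/81 ≈ -121.68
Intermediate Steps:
p(d, Z) = 3 - d
j(M) = 6*M (j(M) = (M + M)*(M + (3 - M)) = (2*M)*3 = 6*M)
c(N, H) = 3 - H/9
k = -44/45 (k = -44*1/45 = -44/45 ≈ -0.97778)
X = 35 (X = (6*4 + 9) + 2 = (24 + 9) + 2 = 33 + 2 = 35)
(c(1, -5)*X)*k = ((3 - ⅑*(-5))*35)*(-44/45) = ((3 + 5/9)*35)*(-44/45) = ((32/9)*35)*(-44/45) = (1120/9)*(-44/45) = -9856/81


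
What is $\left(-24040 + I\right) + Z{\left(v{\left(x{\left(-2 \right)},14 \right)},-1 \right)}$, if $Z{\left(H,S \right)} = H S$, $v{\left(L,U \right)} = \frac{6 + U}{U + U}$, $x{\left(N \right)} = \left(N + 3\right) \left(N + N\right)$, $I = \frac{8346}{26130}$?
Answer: $- \frac{56374726}{2345} \approx -24040.0$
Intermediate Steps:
$I = \frac{107}{335}$ ($I = 8346 \cdot \frac{1}{26130} = \frac{107}{335} \approx 0.3194$)
$x{\left(N \right)} = 2 N \left(3 + N\right)$ ($x{\left(N \right)} = \left(3 + N\right) 2 N = 2 N \left(3 + N\right)$)
$v{\left(L,U \right)} = \frac{6 + U}{2 U}$
$\left(-24040 + I\right) + Z{\left(v{\left(x{\left(-2 \right)},14 \right)},-1 \right)} = \left(-24040 + \frac{107}{335}\right) + \frac{6 + 14}{2 \cdot 14} \left(-1\right) = - \frac{8053293}{335} + \frac{1}{2} \cdot \frac{1}{14} \cdot 20 \left(-1\right) = - \frac{8053293}{335} + \frac{5}{7} \left(-1\right) = - \frac{8053293}{335} - \frac{5}{7} = - \frac{56374726}{2345}$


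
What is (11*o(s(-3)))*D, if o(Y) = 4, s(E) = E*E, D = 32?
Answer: 1408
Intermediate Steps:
s(E) = E²
(11*o(s(-3)))*D = (11*4)*32 = 44*32 = 1408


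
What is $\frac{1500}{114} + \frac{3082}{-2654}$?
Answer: $\frac{302471}{25213} \approx 11.997$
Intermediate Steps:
$\frac{1500}{114} + \frac{3082}{-2654} = 1500 \cdot \frac{1}{114} + 3082 \left(- \frac{1}{2654}\right) = \frac{250}{19} - \frac{1541}{1327} = \frac{302471}{25213}$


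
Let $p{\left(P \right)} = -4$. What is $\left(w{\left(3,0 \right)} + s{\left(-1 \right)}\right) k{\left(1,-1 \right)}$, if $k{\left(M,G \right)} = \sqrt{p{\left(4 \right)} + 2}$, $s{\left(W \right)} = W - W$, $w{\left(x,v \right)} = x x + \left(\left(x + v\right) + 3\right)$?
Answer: $15 i \sqrt{2} \approx 21.213 i$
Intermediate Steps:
$w{\left(x,v \right)} = 3 + v + x + x^{2}$ ($w{\left(x,v \right)} = x^{2} + \left(\left(v + x\right) + 3\right) = x^{2} + \left(3 + v + x\right) = 3 + v + x + x^{2}$)
$s{\left(W \right)} = 0$
$k{\left(M,G \right)} = i \sqrt{2}$ ($k{\left(M,G \right)} = \sqrt{-4 + 2} = \sqrt{-2} = i \sqrt{2}$)
$\left(w{\left(3,0 \right)} + s{\left(-1 \right)}\right) k{\left(1,-1 \right)} = \left(\left(3 + 0 + 3 + 3^{2}\right) + 0\right) i \sqrt{2} = \left(\left(3 + 0 + 3 + 9\right) + 0\right) i \sqrt{2} = \left(15 + 0\right) i \sqrt{2} = 15 i \sqrt{2}$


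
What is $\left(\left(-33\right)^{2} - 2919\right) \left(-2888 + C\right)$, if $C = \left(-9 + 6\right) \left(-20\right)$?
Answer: $5175240$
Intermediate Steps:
$C = 60$ ($C = \left(-3\right) \left(-20\right) = 60$)
$\left(\left(-33\right)^{2} - 2919\right) \left(-2888 + C\right) = \left(\left(-33\right)^{2} - 2919\right) \left(-2888 + 60\right) = \left(1089 - 2919\right) \left(-2828\right) = \left(-1830\right) \left(-2828\right) = 5175240$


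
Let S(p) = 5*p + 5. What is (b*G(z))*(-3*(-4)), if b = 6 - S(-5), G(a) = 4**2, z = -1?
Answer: 4992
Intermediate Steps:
G(a) = 16
S(p) = 5 + 5*p
b = 26 (b = 6 - (5 + 5*(-5)) = 6 - (5 - 25) = 6 - 1*(-20) = 6 + 20 = 26)
(b*G(z))*(-3*(-4)) = (26*16)*(-3*(-4)) = 416*12 = 4992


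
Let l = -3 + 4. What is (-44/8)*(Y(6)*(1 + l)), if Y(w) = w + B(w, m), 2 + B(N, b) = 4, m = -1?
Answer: -88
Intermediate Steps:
B(N, b) = 2 (B(N, b) = -2 + 4 = 2)
Y(w) = 2 + w (Y(w) = w + 2 = 2 + w)
l = 1
(-44/8)*(Y(6)*(1 + l)) = (-44/8)*((2 + 6)*(1 + 1)) = (-44*⅛)*(8*2) = -11/2*16 = -88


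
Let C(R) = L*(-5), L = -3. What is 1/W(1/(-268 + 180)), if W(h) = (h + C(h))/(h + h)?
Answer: -2/1319 ≈ -0.0015163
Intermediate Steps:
C(R) = 15 (C(R) = -3*(-5) = 15)
W(h) = (15 + h)/(2*h) (W(h) = (h + 15)/(h + h) = (15 + h)/((2*h)) = (15 + h)*(1/(2*h)) = (15 + h)/(2*h))
1/W(1/(-268 + 180)) = 1/((15 + 1/(-268 + 180))/(2*(1/(-268 + 180)))) = 1/((15 + 1/(-88))/(2*(1/(-88)))) = 1/((15 - 1/88)/(2*(-1/88))) = 1/((½)*(-88)*(1319/88)) = 1/(-1319/2) = -2/1319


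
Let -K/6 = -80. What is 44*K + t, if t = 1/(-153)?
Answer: 3231359/153 ≈ 21120.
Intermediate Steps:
K = 480 (K = -6*(-80) = 480)
t = -1/153 ≈ -0.0065359
44*K + t = 44*480 - 1/153 = 21120 - 1/153 = 3231359/153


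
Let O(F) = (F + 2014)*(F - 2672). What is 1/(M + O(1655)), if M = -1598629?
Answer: -1/5330002 ≈ -1.8762e-7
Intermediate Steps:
O(F) = (-2672 + F)*(2014 + F) (O(F) = (2014 + F)*(-2672 + F) = (-2672 + F)*(2014 + F))
1/(M + O(1655)) = 1/(-1598629 + (-5381408 + 1655**2 - 658*1655)) = 1/(-1598629 + (-5381408 + 2739025 - 1088990)) = 1/(-1598629 - 3731373) = 1/(-5330002) = -1/5330002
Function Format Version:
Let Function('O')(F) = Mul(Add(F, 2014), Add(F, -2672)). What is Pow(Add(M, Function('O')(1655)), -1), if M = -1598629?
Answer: Rational(-1, 5330002) ≈ -1.8762e-7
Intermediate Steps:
Function('O')(F) = Mul(Add(-2672, F), Add(2014, F)) (Function('O')(F) = Mul(Add(2014, F), Add(-2672, F)) = Mul(Add(-2672, F), Add(2014, F)))
Pow(Add(M, Function('O')(1655)), -1) = Pow(Add(-1598629, Add(-5381408, Pow(1655, 2), Mul(-658, 1655))), -1) = Pow(Add(-1598629, Add(-5381408, 2739025, -1088990)), -1) = Pow(Add(-1598629, -3731373), -1) = Pow(-5330002, -1) = Rational(-1, 5330002)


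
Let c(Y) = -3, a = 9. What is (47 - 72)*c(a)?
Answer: 75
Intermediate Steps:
(47 - 72)*c(a) = (47 - 72)*(-3) = -25*(-3) = 75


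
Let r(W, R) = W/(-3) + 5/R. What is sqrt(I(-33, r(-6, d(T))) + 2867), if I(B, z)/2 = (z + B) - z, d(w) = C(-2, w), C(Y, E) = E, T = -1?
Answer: sqrt(2801) ≈ 52.924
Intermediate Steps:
d(w) = w
r(W, R) = 5/R - W/3 (r(W, R) = W*(-1/3) + 5/R = -W/3 + 5/R = 5/R - W/3)
I(B, z) = 2*B (I(B, z) = 2*((z + B) - z) = 2*((B + z) - z) = 2*B)
sqrt(I(-33, r(-6, d(T))) + 2867) = sqrt(2*(-33) + 2867) = sqrt(-66 + 2867) = sqrt(2801)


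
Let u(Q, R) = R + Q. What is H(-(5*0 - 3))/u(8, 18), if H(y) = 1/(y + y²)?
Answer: 1/312 ≈ 0.0032051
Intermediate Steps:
u(Q, R) = Q + R
H(-(5*0 - 3))/u(8, 18) = (1/(((-(5*0 - 3)))*(1 - (5*0 - 3))))/(8 + 18) = (1/(((-(0 - 3)))*(1 - (0 - 3))))/26 = (1/(((-1*(-3)))*(1 - 1*(-3))))*(1/26) = (1/(3*(1 + 3)))*(1/26) = ((⅓)/4)*(1/26) = ((⅓)*(¼))*(1/26) = (1/12)*(1/26) = 1/312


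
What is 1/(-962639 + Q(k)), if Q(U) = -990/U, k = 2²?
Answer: -2/1925773 ≈ -1.0385e-6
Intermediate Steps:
k = 4
1/(-962639 + Q(k)) = 1/(-962639 - 990/4) = 1/(-962639 - 990*¼) = 1/(-962639 - 495/2) = 1/(-1925773/2) = -2/1925773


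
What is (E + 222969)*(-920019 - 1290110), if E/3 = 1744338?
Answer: -12058426251807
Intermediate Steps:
E = 5233014 (E = 3*1744338 = 5233014)
(E + 222969)*(-920019 - 1290110) = (5233014 + 222969)*(-920019 - 1290110) = 5455983*(-2210129) = -12058426251807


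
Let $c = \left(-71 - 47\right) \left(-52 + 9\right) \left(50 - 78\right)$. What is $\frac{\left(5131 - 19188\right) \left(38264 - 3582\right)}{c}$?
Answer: $\frac{243762437}{71036} \approx 3431.5$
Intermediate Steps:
$c = -142072$ ($c = - 118 \left(\left(-43\right) \left(-28\right)\right) = \left(-118\right) 1204 = -142072$)
$\frac{\left(5131 - 19188\right) \left(38264 - 3582\right)}{c} = \frac{\left(5131 - 19188\right) \left(38264 - 3582\right)}{-142072} = - 14057 \left(38264 - 3582\right) \left(- \frac{1}{142072}\right) = \left(-14057\right) 34682 \left(- \frac{1}{142072}\right) = \left(-487524874\right) \left(- \frac{1}{142072}\right) = \frac{243762437}{71036}$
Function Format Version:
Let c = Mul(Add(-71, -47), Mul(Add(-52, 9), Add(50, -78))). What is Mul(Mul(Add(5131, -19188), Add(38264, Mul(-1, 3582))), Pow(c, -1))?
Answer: Rational(243762437, 71036) ≈ 3431.5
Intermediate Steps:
c = -142072 (c = Mul(-118, Mul(-43, -28)) = Mul(-118, 1204) = -142072)
Mul(Mul(Add(5131, -19188), Add(38264, Mul(-1, 3582))), Pow(c, -1)) = Mul(Mul(Add(5131, -19188), Add(38264, Mul(-1, 3582))), Pow(-142072, -1)) = Mul(Mul(-14057, Add(38264, -3582)), Rational(-1, 142072)) = Mul(Mul(-14057, 34682), Rational(-1, 142072)) = Mul(-487524874, Rational(-1, 142072)) = Rational(243762437, 71036)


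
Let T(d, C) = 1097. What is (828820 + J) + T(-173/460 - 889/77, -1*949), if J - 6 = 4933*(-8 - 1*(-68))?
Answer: 1125903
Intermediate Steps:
J = 295986 (J = 6 + 4933*(-8 - 1*(-68)) = 6 + 4933*(-8 + 68) = 6 + 4933*60 = 6 + 295980 = 295986)
(828820 + J) + T(-173/460 - 889/77, -1*949) = (828820 + 295986) + 1097 = 1124806 + 1097 = 1125903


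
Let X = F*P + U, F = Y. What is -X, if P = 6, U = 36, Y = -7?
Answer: 6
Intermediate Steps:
F = -7
X = -6 (X = -7*6 + 36 = -42 + 36 = -6)
-X = -1*(-6) = 6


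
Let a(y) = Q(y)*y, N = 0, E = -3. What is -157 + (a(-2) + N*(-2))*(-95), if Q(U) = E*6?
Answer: -3577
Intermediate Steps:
Q(U) = -18 (Q(U) = -3*6 = -18)
a(y) = -18*y
-157 + (a(-2) + N*(-2))*(-95) = -157 + (-18*(-2) + 0*(-2))*(-95) = -157 + (36 + 0)*(-95) = -157 + 36*(-95) = -157 - 3420 = -3577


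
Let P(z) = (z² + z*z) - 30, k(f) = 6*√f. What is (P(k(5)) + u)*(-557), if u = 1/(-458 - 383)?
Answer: -154583653/841 ≈ -1.8381e+5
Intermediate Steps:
P(z) = -30 + 2*z² (P(z) = (z² + z²) - 30 = 2*z² - 30 = -30 + 2*z²)
u = -1/841 (u = 1/(-841) = -1/841 ≈ -0.0011891)
(P(k(5)) + u)*(-557) = ((-30 + 2*(6*√5)²) - 1/841)*(-557) = ((-30 + 2*180) - 1/841)*(-557) = ((-30 + 360) - 1/841)*(-557) = (330 - 1/841)*(-557) = (277529/841)*(-557) = -154583653/841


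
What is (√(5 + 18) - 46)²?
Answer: (46 - √23)² ≈ 1697.8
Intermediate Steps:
(√(5 + 18) - 46)² = (√23 - 46)² = (-46 + √23)²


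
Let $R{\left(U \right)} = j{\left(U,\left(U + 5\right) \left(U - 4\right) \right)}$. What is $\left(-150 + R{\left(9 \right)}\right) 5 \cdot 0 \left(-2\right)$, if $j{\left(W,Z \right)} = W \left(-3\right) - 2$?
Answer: $0$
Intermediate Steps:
$j{\left(W,Z \right)} = -2 - 3 W$ ($j{\left(W,Z \right)} = - 3 W - 2 = -2 - 3 W$)
$R{\left(U \right)} = -2 - 3 U$
$\left(-150 + R{\left(9 \right)}\right) 5 \cdot 0 \left(-2\right) = \left(-150 - 29\right) 5 \cdot 0 \left(-2\right) = \left(-150 - 29\right) 0 \left(-2\right) = \left(-150 - 29\right) 0 = \left(-179\right) 0 = 0$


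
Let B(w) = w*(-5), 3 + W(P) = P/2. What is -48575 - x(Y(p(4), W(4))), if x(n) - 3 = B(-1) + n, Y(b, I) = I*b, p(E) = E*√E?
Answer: -48575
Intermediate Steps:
W(P) = -3 + P/2
p(E) = E^(3/2)
B(w) = -5*w
x(n) = 8 + n (x(n) = 3 + (-5*(-1) + n) = 3 + (5 + n) = 8 + n)
-48575 - x(Y(p(4), W(4))) = -48575 - (8 + (-3 + (½)*4)*4^(3/2)) = -48575 - (8 + (-3 + 2)*8) = -48575 - (8 - 1*8) = -48575 - (8 - 8) = -48575 - 1*0 = -48575 + 0 = -48575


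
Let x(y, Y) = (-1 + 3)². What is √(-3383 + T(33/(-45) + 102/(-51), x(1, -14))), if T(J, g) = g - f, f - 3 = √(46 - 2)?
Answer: √(-3382 - 2*√11) ≈ 58.212*I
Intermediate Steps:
f = 3 + 2*√11 (f = 3 + √(46 - 2) = 3 + √44 = 3 + 2*√11 ≈ 9.6333)
x(y, Y) = 4 (x(y, Y) = 2² = 4)
T(J, g) = -3 + g - 2*√11 (T(J, g) = g - (3 + 2*√11) = g + (-3 - 2*√11) = -3 + g - 2*√11)
√(-3383 + T(33/(-45) + 102/(-51), x(1, -14))) = √(-3383 + (-3 + 4 - 2*√11)) = √(-3383 + (1 - 2*√11)) = √(-3382 - 2*√11)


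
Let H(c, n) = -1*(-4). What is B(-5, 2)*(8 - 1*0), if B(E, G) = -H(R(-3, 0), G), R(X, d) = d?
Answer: -32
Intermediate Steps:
H(c, n) = 4
B(E, G) = -4 (B(E, G) = -1*4 = -4)
B(-5, 2)*(8 - 1*0) = -4*(8 - 1*0) = -4*(8 + 0) = -4*8 = -32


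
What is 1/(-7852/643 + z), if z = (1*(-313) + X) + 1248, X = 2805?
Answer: 643/2396968 ≈ 0.00026826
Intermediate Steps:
z = 3740 (z = (1*(-313) + 2805) + 1248 = (-313 + 2805) + 1248 = 2492 + 1248 = 3740)
1/(-7852/643 + z) = 1/(-7852/643 + 3740) = 1/(2396968/643) = 643/2396968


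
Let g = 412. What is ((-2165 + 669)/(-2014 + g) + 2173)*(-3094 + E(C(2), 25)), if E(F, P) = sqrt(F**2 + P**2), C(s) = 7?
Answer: -5387647174/801 + 1741321*sqrt(674)/801 ≈ -6.6697e+6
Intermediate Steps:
((-2165 + 669)/(-2014 + g) + 2173)*(-3094 + E(C(2), 25)) = ((-2165 + 669)/(-2014 + 412) + 2173)*(-3094 + sqrt(7**2 + 25**2)) = (-1496/(-1602) + 2173)*(-3094 + sqrt(49 + 625)) = (-1496*(-1/1602) + 2173)*(-3094 + sqrt(674)) = (748/801 + 2173)*(-3094 + sqrt(674)) = 1741321*(-3094 + sqrt(674))/801 = -5387647174/801 + 1741321*sqrt(674)/801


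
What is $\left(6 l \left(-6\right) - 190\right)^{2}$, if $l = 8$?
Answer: $228484$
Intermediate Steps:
$\left(6 l \left(-6\right) - 190\right)^{2} = \left(6 \cdot 8 \left(-6\right) - 190\right)^{2} = \left(48 \left(-6\right) - 190\right)^{2} = \left(-288 - 190\right)^{2} = \left(-478\right)^{2} = 228484$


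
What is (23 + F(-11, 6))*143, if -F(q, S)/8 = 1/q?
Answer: 3393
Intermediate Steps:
F(q, S) = -8/q
(23 + F(-11, 6))*143 = (23 - 8/(-11))*143 = (23 - 8*(-1/11))*143 = (23 + 8/11)*143 = (261/11)*143 = 3393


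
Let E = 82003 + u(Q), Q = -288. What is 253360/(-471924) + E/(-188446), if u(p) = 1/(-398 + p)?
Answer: -14825122271957/15251870602836 ≈ -0.97202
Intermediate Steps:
E = 56254057/686 (E = 82003 + 1/(-398 - 288) = 82003 + 1/(-686) = 82003 - 1/686 = 56254057/686 ≈ 82003.)
253360/(-471924) + E/(-188446) = 253360/(-471924) + (56254057/686)/(-188446) = 253360*(-1/471924) + (56254057/686)*(-1/188446) = -63340/117981 - 56254057/129273956 = -14825122271957/15251870602836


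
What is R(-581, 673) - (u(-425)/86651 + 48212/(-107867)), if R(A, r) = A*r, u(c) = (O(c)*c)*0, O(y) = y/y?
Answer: -42177351059/107867 ≈ -3.9101e+5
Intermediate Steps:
O(y) = 1
u(c) = 0 (u(c) = (1*c)*0 = c*0 = 0)
R(-581, 673) - (u(-425)/86651 + 48212/(-107867)) = -581*673 - (0/86651 + 48212/(-107867)) = -391013 - (0*(1/86651) + 48212*(-1/107867)) = -391013 - (0 - 48212/107867) = -391013 - 1*(-48212/107867) = -391013 + 48212/107867 = -42177351059/107867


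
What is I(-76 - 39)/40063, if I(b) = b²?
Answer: 13225/40063 ≈ 0.33010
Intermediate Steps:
I(-76 - 39)/40063 = (-76 - 39)²/40063 = (-115)²*(1/40063) = 13225*(1/40063) = 13225/40063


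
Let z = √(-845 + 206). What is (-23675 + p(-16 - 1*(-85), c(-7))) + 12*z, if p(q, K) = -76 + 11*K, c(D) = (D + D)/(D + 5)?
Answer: -23674 + 36*I*√71 ≈ -23674.0 + 303.34*I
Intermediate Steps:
c(D) = 2*D/(5 + D) (c(D) = (2*D)/(5 + D) = 2*D/(5 + D))
z = 3*I*√71 (z = √(-639) = 3*I*√71 ≈ 25.278*I)
(-23675 + p(-16 - 1*(-85), c(-7))) + 12*z = (-23675 + (-76 + 11*(2*(-7)/(5 - 7)))) + 12*(3*I*√71) = (-23675 + (-76 + 11*(2*(-7)/(-2)))) + 36*I*√71 = (-23675 + (-76 + 11*(2*(-7)*(-½)))) + 36*I*√71 = (-23675 + (-76 + 11*7)) + 36*I*√71 = (-23675 + (-76 + 77)) + 36*I*√71 = (-23675 + 1) + 36*I*√71 = -23674 + 36*I*√71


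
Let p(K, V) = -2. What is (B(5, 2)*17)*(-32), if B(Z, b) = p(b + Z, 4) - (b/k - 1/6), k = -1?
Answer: -272/3 ≈ -90.667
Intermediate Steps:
B(Z, b) = -11/6 + b (B(Z, b) = -2 - (b/(-1) - 1/6) = -2 - (b*(-1) - 1*⅙) = -2 - (-b - ⅙) = -2 - (-⅙ - b) = -2 + (⅙ + b) = -11/6 + b)
(B(5, 2)*17)*(-32) = ((-11/6 + 2)*17)*(-32) = ((⅙)*17)*(-32) = (17/6)*(-32) = -272/3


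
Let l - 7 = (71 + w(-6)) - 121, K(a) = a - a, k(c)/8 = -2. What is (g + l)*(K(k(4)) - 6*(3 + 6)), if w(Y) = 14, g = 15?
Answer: 756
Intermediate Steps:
k(c) = -16 (k(c) = 8*(-2) = -16)
K(a) = 0
l = -29 (l = 7 + ((71 + 14) - 121) = 7 + (85 - 121) = 7 - 36 = -29)
(g + l)*(K(k(4)) - 6*(3 + 6)) = (15 - 29)*(0 - 6*(3 + 6)) = -14*(0 - 6*9) = -14*(0 - 54) = -14*(-54) = 756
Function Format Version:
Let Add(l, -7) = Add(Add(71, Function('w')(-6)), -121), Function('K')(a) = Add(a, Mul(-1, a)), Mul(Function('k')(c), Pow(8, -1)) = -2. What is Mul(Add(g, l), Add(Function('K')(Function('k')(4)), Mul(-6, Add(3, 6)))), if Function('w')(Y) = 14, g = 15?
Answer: 756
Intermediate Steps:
Function('k')(c) = -16 (Function('k')(c) = Mul(8, -2) = -16)
Function('K')(a) = 0
l = -29 (l = Add(7, Add(Add(71, 14), -121)) = Add(7, Add(85, -121)) = Add(7, -36) = -29)
Mul(Add(g, l), Add(Function('K')(Function('k')(4)), Mul(-6, Add(3, 6)))) = Mul(Add(15, -29), Add(0, Mul(-6, Add(3, 6)))) = Mul(-14, Add(0, Mul(-6, 9))) = Mul(-14, Add(0, -54)) = Mul(-14, -54) = 756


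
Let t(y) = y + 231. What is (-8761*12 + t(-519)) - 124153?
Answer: -229573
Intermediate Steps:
t(y) = 231 + y
(-8761*12 + t(-519)) - 124153 = (-8761*12 + (231 - 519)) - 124153 = (-105132 - 288) - 124153 = -105420 - 124153 = -229573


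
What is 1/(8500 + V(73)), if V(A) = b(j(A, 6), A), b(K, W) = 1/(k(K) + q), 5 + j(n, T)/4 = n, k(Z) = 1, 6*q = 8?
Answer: 7/59503 ≈ 0.00011764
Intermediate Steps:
q = 4/3 (q = (⅙)*8 = 4/3 ≈ 1.3333)
j(n, T) = -20 + 4*n
b(K, W) = 3/7 (b(K, W) = 1/(1 + 4/3) = 1/(7/3) = 3/7)
V(A) = 3/7
1/(8500 + V(73)) = 1/(8500 + 3/7) = 1/(59503/7) = 7/59503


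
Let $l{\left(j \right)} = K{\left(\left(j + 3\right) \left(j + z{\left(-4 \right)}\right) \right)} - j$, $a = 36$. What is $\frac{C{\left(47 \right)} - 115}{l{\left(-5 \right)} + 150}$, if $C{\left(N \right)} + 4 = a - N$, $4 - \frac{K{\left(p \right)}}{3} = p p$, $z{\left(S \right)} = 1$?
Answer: $\frac{26}{5} \approx 5.2$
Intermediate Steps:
$K{\left(p \right)} = 12 - 3 p^{2}$ ($K{\left(p \right)} = 12 - 3 p p = 12 - 3 p^{2}$)
$C{\left(N \right)} = 32 - N$ ($C{\left(N \right)} = -4 - \left(-36 + N\right) = 32 - N$)
$l{\left(j \right)} = 12 - j - 3 \left(1 + j\right)^{2} \left(3 + j\right)^{2}$ ($l{\left(j \right)} = \left(12 - 3 \left(\left(j + 3\right) \left(j + 1\right)\right)^{2}\right) - j = \left(12 - 3 \left(\left(3 + j\right) \left(1 + j\right)\right)^{2}\right) - j = \left(12 - 3 \left(\left(1 + j\right) \left(3 + j\right)\right)^{2}\right) - j = \left(12 - 3 \left(1 + j\right)^{2} \left(3 + j\right)^{2}\right) - j = 12 - j - 3 \left(1 + j\right)^{2} \left(3 + j\right)^{2}$)
$\frac{C{\left(47 \right)} - 115}{l{\left(-5 \right)} + 150} = \frac{\left(32 - 47\right) - 115}{\left(12 - -5 - 3 \left(3 + \left(-5\right)^{2} + 4 \left(-5\right)\right)^{2}\right) + 150} = \frac{\left(32 - 47\right) - 115}{\left(12 + 5 - 3 \left(3 + 25 - 20\right)^{2}\right) + 150} = \frac{-15 - 115}{\left(12 + 5 - 3 \cdot 8^{2}\right) + 150} = - \frac{130}{\left(12 + 5 - 192\right) + 150} = - \frac{130}{-175 + 150} = - \frac{130}{-25} = \left(-130\right) \left(- \frac{1}{25}\right) = \frac{26}{5}$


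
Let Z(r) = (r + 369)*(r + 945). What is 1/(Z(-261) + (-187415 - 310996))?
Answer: -1/424539 ≈ -2.3555e-6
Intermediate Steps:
Z(r) = (369 + r)*(945 + r)
1/(Z(-261) + (-187415 - 310996)) = 1/((348705 + (-261)**2 + 1314*(-261)) + (-187415 - 310996)) = 1/((348705 + 68121 - 342954) - 498411) = 1/(73872 - 498411) = 1/(-424539) = -1/424539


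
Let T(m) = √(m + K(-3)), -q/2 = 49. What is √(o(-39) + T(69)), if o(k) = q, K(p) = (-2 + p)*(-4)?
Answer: √(-98 + √89) ≈ 9.4109*I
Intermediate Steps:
K(p) = 8 - 4*p
q = -98 (q = -2*49 = -98)
o(k) = -98
T(m) = √(20 + m) (T(m) = √(m + (8 - 4*(-3))) = √(m + (8 + 12)) = √(m + 20) = √(20 + m))
√(o(-39) + T(69)) = √(-98 + √(20 + 69)) = √(-98 + √89)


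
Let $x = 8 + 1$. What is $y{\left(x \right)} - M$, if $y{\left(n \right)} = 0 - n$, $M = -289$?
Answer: $280$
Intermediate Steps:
$x = 9$
$y{\left(n \right)} = - n$
$y{\left(x \right)} - M = \left(-1\right) 9 - -289 = -9 + 289 = 280$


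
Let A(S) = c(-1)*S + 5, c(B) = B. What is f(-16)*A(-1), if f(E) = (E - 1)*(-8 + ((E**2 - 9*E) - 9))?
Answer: -39066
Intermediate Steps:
f(E) = (-1 + E)*(-17 + E**2 - 9*E) (f(E) = (-1 + E)*(-8 + (-9 + E**2 - 9*E)) = (-1 + E)*(-17 + E**2 - 9*E))
A(S) = 5 - S (A(S) = -S + 5 = 5 - S)
f(-16)*A(-1) = (17 + (-16)**3 - 10*(-16)**2 - 8*(-16))*(5 - 1*(-1)) = (17 - 4096 - 10*256 + 128)*(5 + 1) = (17 - 4096 - 2560 + 128)*6 = -6511*6 = -39066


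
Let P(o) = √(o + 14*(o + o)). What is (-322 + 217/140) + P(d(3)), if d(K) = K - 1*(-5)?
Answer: -6409/20 + 2*√58 ≈ -305.22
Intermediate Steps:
d(K) = 5 + K (d(K) = K + 5 = 5 + K)
P(o) = √29*√o (P(o) = √(o + 14*(2*o)) = √(o + 28*o) = √(29*o) = √29*√o)
(-322 + 217/140) + P(d(3)) = (-322 + 217/140) + √29*√(5 + 3) = (-322 + 217*(1/140)) + √29*√8 = (-322 + 31/20) + √29*(2*√2) = -6409/20 + 2*√58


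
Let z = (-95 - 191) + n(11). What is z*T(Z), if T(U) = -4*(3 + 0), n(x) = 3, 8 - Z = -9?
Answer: 3396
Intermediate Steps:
Z = 17 (Z = 8 - 1*(-9) = 8 + 9 = 17)
T(U) = -12 (T(U) = -4*3 = -12)
z = -283 (z = (-95 - 191) + 3 = -286 + 3 = -283)
z*T(Z) = -283*(-12) = 3396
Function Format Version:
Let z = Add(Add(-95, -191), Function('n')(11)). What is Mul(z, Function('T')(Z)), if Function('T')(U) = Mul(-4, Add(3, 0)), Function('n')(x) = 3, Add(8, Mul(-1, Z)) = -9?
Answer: 3396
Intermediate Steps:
Z = 17 (Z = Add(8, Mul(-1, -9)) = Add(8, 9) = 17)
Function('T')(U) = -12 (Function('T')(U) = Mul(-4, 3) = -12)
z = -283 (z = Add(Add(-95, -191), 3) = Add(-286, 3) = -283)
Mul(z, Function('T')(Z)) = Mul(-283, -12) = 3396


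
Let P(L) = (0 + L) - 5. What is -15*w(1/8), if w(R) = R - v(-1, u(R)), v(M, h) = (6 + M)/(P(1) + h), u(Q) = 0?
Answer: -165/8 ≈ -20.625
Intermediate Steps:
P(L) = -5 + L (P(L) = L - 5 = -5 + L)
v(M, h) = (6 + M)/(-4 + h) (v(M, h) = (6 + M)/((-5 + 1) + h) = (6 + M)/(-4 + h))
w(R) = 5/4 + R (w(R) = R - (6 - 1)/(-4 + 0) = R - 5/(-4) = R - (-1)*5/4 = R - 1*(-5/4) = R + 5/4 = 5/4 + R)
-15*w(1/8) = -15*(5/4 + 1/8) = -15*(5/4 + ⅛) = -15*11/8 = -165/8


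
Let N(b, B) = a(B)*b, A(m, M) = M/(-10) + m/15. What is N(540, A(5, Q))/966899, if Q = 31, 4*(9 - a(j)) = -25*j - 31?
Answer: -585/1933798 ≈ -0.00030251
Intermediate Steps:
a(j) = 67/4 + 25*j/4 (a(j) = 9 - (-25*j - 31)/4 = 9 - (-31 - 25*j)/4 = 9 + (31/4 + 25*j/4) = 67/4 + 25*j/4)
A(m, M) = -M/10 + m/15 (A(m, M) = M*(-⅒) + m*(1/15) = -M/10 + m/15)
N(b, B) = b*(67/4 + 25*B/4) (N(b, B) = (67/4 + 25*B/4)*b = b*(67/4 + 25*B/4))
N(540, A(5, Q))/966899 = ((¼)*540*(67 + 25*(-⅒*31 + (1/15)*5)))/966899 = ((¼)*540*(67 + 25*(-31/10 + ⅓)))*(1/966899) = ((¼)*540*(67 + 25*(-83/30)))*(1/966899) = ((¼)*540*(67 - 415/6))*(1/966899) = ((¼)*540*(-13/6))*(1/966899) = -585/2*1/966899 = -585/1933798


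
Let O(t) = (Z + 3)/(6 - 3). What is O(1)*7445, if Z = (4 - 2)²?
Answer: 52115/3 ≈ 17372.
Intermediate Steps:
Z = 4 (Z = 2² = 4)
O(t) = 7/3 (O(t) = (4 + 3)/(6 - 3) = 7/3)
O(1)*7445 = (7/3)*7445 = 52115/3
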